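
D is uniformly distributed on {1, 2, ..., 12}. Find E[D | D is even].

7

Given D is even, D is equally likely to be any of {2, 4, 6, 8, 10, 12}.
E[D | D is even] = (2 + 4 + 6 + 8 + 10 + 12) / 6 = 7.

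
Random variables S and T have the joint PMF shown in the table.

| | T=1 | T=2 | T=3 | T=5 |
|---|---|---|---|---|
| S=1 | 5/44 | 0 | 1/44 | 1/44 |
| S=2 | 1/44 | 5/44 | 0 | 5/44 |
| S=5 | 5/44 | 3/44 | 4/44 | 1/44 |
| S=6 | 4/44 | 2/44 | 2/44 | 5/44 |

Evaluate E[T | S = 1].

P(S = 1) = 7/44.
Σ T·P over the event = 1·(5/44) + 3·(1/44) + 5·(1/44) = 13/44.
E[T | S = 1] = (13/44) / (7/44) = 13/7.

13/7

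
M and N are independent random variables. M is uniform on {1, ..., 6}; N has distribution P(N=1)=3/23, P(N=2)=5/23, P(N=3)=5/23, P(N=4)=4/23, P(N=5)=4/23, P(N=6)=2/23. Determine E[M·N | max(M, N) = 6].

P(max(M, N) = 6) = 11/46.
Summing MN·P(x,y) over outcomes with max(M, N) = 6 gives 106/23.
E[M·N | max(M, N) = 6] = (106/23) / (11/46) = 212/11.

212/11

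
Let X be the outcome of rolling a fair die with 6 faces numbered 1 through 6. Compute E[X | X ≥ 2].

Given X ≥ 2, X is equally likely to be any of {2, 3, 4, 5, 6}.
E[X | X ≥ 2] = (2 + 3 + 4 + 5 + 6) / 5 = 4.

4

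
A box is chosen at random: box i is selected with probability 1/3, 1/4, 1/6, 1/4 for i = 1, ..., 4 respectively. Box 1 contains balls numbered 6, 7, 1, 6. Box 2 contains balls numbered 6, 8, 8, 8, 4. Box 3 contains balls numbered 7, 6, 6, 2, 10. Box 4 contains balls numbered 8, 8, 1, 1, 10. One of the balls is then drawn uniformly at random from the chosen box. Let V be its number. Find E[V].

E[V | box 1] = (6+7+1+6)/4 = 5.
E[V | box 2] = (6+8+8+8+4)/5 = 34/5.
E[V | box 3] = (7+6+6+2+10)/5 = 31/5.
E[V | box 4] = (8+8+1+1+10)/5 = 28/5.
E[V] = (1/3)·(5) + (1/4)·(34/5) + (1/6)·(31/5) + (1/4)·(28/5) = 29/5.

29/5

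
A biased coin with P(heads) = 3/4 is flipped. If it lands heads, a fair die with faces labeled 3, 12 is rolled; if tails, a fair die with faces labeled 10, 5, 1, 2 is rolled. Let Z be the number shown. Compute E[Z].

27/4

E[Z | heads] = (3+12)/2 = 15/2.
E[Z | tails] = (10+5+1+2)/4 = 9/2.
E[Z] = (3/4)·(15/2) + (1/4)·(9/2) = 27/4.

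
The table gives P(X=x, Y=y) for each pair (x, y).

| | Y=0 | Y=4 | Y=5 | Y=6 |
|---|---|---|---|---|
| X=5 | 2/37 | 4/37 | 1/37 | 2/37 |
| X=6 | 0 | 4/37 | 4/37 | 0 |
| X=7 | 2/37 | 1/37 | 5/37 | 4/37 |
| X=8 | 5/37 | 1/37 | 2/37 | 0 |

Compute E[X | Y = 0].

P(Y = 0) = 9/37.
Σ X·P over the event = 5·(2/37) + 7·(2/37) + 8·(5/37) = 64/37.
E[X | Y = 0] = (64/37) / (9/37) = 64/9.

64/9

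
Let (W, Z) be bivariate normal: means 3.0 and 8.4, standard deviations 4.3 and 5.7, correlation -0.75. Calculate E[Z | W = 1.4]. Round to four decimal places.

The regression of Z on W has slope ρ·σ_Z/σ_W and passes through (μ_W, μ_Z).
E[Z | W=1.4] = 8.4 + (-0.75)·(5.7/4.3)·(1.4 − (3.0)) = 8.4 + (-0.99419)·(-1.6) = 9.9907.

9.9907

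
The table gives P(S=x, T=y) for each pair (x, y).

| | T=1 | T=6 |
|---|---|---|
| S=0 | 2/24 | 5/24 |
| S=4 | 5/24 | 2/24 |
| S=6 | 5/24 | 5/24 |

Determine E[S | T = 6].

P(T = 6) = 1/2.
Summing S·P(S=x,T=y) over the conditioning event gives 19/12.
E[S | T = 6] = (19/12) / (1/2) = 19/6.

19/6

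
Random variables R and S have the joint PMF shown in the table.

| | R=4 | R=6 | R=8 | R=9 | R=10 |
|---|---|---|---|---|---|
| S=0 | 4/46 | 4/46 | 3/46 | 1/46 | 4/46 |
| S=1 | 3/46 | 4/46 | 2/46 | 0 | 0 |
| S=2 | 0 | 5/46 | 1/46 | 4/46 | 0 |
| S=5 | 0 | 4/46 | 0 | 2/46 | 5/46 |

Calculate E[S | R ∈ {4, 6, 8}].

P(R ∈ {4, 6, 8}) = 15/23.
Summing S·P(R=x,S=y) over the conditioning event gives 41/46.
E[S | R ∈ {4, 6, 8}] = (41/46) / (15/23) = 41/30.

41/30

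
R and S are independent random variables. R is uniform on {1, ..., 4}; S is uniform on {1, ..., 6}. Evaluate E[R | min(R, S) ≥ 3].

7/2

Outcomes with min(R, S) ≥ 3: (3,3), (3,4), (3,5), (3,6), (4,3), (4,4), (4,5), (4,6), each with probability 1/24.
E[R | min(R, S) ≥ 3] = (3 + 3 + 3 + 3 + 4 + 4 + 4 + 4) / 8 = 7/2.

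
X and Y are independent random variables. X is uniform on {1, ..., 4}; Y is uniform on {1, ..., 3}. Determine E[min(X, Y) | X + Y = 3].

P(X + Y = 3) = 1/6.
Summing min(X,Y)·P(x,y) over outcomes with X + Y = 3 gives 1/6.
E[min(X, Y) | X + Y = 3] = (1/6) / (1/6) = 1.

1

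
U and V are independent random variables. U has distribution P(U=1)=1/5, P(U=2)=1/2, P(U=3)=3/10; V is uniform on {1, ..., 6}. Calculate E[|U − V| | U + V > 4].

P(U + V > 4) = 41/60.
Summing |U−V|·P(x,y) over outcomes with U + V > 4 gives 19/12.
E[|U − V| | U + V > 4] = (19/12) / (41/60) = 95/41.

95/41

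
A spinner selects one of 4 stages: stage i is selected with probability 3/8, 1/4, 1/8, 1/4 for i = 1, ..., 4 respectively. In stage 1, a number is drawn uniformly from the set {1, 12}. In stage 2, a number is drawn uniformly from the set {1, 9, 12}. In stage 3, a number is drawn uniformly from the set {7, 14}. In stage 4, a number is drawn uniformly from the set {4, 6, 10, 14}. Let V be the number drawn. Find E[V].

185/24

E[V | stage 1] = (1+12)/2 = 13/2.
E[V | stage 2] = (1+9+12)/3 = 22/3.
E[V | stage 3] = (7+14)/2 = 21/2.
E[V | stage 4] = (4+6+10+14)/4 = 17/2.
E[V] = (3/8)·(13/2) + (1/4)·(22/3) + (1/8)·(21/2) + (1/4)·(17/2) = 185/24.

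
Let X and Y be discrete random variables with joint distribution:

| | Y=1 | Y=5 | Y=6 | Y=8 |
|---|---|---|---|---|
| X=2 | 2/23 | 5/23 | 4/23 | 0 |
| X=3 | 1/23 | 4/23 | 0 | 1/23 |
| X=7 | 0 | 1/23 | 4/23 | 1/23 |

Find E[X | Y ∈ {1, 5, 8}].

P(Y ∈ {1, 5, 8}) = 15/23.
Σ X·P over the event = 2·(2/23) + 2·(5/23) + 3·(1/23) + 3·(4/23) + 3·(1/23) + 7·(1/23) + 7·(1/23) = 2.
E[X | Y ∈ {1, 5, 8}] = (2) / (15/23) = 46/15.

46/15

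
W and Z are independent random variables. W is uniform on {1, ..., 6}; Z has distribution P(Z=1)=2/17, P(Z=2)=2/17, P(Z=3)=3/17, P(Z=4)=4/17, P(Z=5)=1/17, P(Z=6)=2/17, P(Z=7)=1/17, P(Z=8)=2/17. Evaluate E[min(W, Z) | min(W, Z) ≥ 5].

65/12

P(min(W, Z) ≥ 5) = 2/17.
Summing min(W,Z)·P(x,y) over outcomes with min(W, Z) ≥ 5 gives 65/102.
E[min(W, Z) | min(W, Z) ≥ 5] = (65/102) / (2/17) = 65/12.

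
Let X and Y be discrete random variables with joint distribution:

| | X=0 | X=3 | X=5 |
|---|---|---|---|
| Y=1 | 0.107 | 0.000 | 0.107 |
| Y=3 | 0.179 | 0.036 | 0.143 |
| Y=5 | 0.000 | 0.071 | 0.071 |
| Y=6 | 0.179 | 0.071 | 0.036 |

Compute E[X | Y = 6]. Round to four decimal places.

P(Y = 6) = 0.286.
Summing X·P(X=x,Y=y) over the conditioning event gives 0.393.
E[X | Y = 6] = (0.393) / (0.286) = 1.3741.

1.3741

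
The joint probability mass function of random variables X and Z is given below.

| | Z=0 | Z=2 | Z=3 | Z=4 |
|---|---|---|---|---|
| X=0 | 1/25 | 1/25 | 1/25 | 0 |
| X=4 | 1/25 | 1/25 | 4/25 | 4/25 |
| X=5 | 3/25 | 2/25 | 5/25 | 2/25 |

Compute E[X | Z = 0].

19/5

P(Z = 0) = 1/5.
Σ X·P over the event = 0·(1/25) + 4·(1/25) + 5·(3/25) = 19/25.
E[X | Z = 0] = (19/25) / (1/5) = 19/5.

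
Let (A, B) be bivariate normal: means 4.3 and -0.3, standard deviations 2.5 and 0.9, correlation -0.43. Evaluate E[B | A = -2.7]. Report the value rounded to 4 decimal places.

The regression of B on A has slope ρ·σ_B/σ_A and passes through (μ_A, μ_B).
E[B | A=-2.7] = -0.3 + (-0.43)·(0.9/2.5)·(-2.7 − (4.3)) = -0.3 + (-0.1548)·(-7) = 0.7836.

0.7836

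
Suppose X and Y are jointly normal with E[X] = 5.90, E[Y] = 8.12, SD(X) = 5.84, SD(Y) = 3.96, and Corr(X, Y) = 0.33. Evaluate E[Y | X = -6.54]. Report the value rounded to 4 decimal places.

The regression of Y on X has slope ρ·σ_Y/σ_X and passes through (μ_X, μ_Y).
E[Y | X=-6.54] = 8.12 + (0.33)·(3.96/5.84)·(-6.54 − (5.90)) = 8.12 + (0.22377)·(-12.44) = 5.3363.

5.3363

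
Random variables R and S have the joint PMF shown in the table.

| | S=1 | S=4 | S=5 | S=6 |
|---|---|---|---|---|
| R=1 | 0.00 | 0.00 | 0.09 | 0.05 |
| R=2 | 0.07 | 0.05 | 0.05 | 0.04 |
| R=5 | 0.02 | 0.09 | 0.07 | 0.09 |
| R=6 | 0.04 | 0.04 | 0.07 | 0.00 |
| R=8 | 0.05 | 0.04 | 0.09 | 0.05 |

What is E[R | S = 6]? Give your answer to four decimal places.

4.2609

P(S = 6) = 0.23.
Σ R·P over the event = 1·(0.05) + 2·(0.04) + 5·(0.09) + 8·(0.05) = 0.98.
E[R | S = 6] = (0.98) / (0.23) = 4.2609.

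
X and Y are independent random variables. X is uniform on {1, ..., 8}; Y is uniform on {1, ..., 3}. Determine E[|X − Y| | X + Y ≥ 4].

22/7

P(X + Y ≥ 4) = 7/8.
Summing |X−Y|·P(x,y) over outcomes with X + Y ≥ 4 gives 11/4.
E[|X − Y| | X + Y ≥ 4] = (11/4) / (7/8) = 22/7.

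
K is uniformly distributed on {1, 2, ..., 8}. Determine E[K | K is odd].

Given K is odd, K is equally likely to be any of {1, 3, 5, 7}.
E[K | K is odd] = (1 + 3 + 5 + 7) / 4 = 4.

4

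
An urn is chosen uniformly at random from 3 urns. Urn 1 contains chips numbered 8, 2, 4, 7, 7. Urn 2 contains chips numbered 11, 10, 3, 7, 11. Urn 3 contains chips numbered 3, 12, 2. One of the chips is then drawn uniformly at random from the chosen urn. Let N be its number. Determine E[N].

59/9

E[N | urn 1] = (8+2+4+7+7)/5 = 28/5.
E[N | urn 2] = (11+10+3+7+11)/5 = 42/5.
E[N | urn 3] = (3+12+2)/3 = 17/3.
E[N] = (1/3)·(28/5) + (1/3)·(42/5) + (1/3)·(17/3) = 59/9.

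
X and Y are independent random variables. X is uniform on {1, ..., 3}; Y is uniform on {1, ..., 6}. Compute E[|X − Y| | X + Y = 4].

4/3

Outcomes with X + Y = 4: (1,3), (2,2), (3,1), each with probability 1/18.
E[|X − Y| | X + Y = 4] = (2 + 0 + 2) / 3 = 4/3.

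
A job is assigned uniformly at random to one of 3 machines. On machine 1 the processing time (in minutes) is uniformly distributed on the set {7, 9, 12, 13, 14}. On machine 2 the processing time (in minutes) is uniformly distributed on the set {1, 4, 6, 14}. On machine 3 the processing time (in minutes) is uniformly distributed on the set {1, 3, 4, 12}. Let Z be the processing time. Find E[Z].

89/12

E[Z | machine 1] = (7+9+12+13+14)/5 = 11.
E[Z | machine 2] = (1+4+6+14)/4 = 25/4.
E[Z | machine 3] = (1+3+4+12)/4 = 5.
E[Z] = (1/3)·(11) + (1/3)·(25/4) + (1/3)·(5) = 89/12.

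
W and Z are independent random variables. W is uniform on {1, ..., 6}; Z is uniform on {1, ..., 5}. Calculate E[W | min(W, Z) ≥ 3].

P(min(W, Z) ≥ 3) = 2/5.
Summing W·P(x,y) over outcomes with min(W, Z) ≥ 3 gives 9/5.
E[W | min(W, Z) ≥ 3] = (9/5) / (2/5) = 9/2.

9/2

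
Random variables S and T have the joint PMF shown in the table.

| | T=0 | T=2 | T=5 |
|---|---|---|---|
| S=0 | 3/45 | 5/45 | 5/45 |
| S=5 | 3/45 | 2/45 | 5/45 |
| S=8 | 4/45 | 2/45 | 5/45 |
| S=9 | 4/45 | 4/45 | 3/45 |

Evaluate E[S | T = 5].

P(T = 5) = 2/5.
Σ S·P over the event = 0·(5/45) + 5·(5/45) + 8·(5/45) + 9·(3/45) = 92/45.
E[S | T = 5] = (92/45) / (2/5) = 46/9.

46/9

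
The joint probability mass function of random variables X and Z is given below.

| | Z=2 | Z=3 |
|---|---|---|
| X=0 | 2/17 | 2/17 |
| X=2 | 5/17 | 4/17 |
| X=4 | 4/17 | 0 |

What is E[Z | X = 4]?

P(X = 4) = 4/17.
Σ Z·P over the event = 2·(4/17) = 8/17.
E[Z | X = 4] = (8/17) / (4/17) = 2.

2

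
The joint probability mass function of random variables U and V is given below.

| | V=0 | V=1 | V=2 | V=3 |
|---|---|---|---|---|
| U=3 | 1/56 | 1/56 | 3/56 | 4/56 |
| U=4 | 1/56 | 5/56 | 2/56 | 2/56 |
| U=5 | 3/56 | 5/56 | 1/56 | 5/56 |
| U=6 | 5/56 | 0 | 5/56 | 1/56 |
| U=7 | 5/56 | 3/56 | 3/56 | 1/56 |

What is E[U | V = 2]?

73/14

P(V = 2) = 1/4.
Σ U·P over the event = 3·(3/56) + 4·(2/56) + 5·(1/56) + 6·(5/56) + 7·(3/56) = 73/56.
E[U | V = 2] = (73/56) / (1/4) = 73/14.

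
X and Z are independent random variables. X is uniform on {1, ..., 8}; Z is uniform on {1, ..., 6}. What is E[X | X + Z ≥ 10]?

P(X + Z ≥ 10) = 5/16.
Summing X·P(x,y) over outcomes with X + Z ≥ 10 gives 25/12.
E[X | X + Z ≥ 10] = (25/12) / (5/16) = 20/3.

20/3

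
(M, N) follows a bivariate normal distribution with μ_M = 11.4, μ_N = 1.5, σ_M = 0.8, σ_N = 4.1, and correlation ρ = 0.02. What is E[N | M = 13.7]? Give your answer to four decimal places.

For a bivariate normal, E[N | M=x] = μ_N + ρ·(σ_N/σ_M)·(x − μ_M).
E[N | M=13.7] = 1.5 + (0.02)·(4.1/0.8)·(13.7 − (11.4)) = 1.5 + (0.1025)·(2.3) = 1.7358.

1.7358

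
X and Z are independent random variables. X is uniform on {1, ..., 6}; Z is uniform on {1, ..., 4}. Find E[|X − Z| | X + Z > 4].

19/9

P(X + Z > 4) = 3/4.
Summing |X−Z|·P(x,y) over outcomes with X + Z > 4 gives 19/12.
E[|X − Z| | X + Z > 4] = (19/12) / (3/4) = 19/9.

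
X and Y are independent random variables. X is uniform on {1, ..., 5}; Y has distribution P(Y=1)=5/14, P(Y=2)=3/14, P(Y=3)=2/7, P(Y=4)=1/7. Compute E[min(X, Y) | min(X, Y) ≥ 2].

P(min(X, Y) ≥ 2) = 18/35.
Summing min(X,Y)·P(x,y) over outcomes with min(X, Y) ≥ 2 gives 47/35.
E[min(X, Y) | min(X, Y) ≥ 2] = (47/35) / (18/35) = 47/18.

47/18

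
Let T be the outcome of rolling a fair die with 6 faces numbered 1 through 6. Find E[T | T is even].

4

Given T is even, T is equally likely to be any of {2, 4, 6}.
E[T | T is even] = (2 + 4 + 6) / 3 = 4.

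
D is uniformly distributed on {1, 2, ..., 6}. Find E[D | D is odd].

3

Given D is odd, D is equally likely to be any of {1, 3, 5}.
E[D | D is odd] = (1 + 3 + 5) / 3 = 3.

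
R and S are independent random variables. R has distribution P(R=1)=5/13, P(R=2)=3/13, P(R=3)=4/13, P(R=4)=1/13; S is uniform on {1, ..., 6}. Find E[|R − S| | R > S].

P(R > S) = 7/39.
Summing |R−S|·P(x,y) over outcomes with R > S gives 7/26.
E[|R − S| | R > S] = (7/26) / (7/39) = 3/2.

3/2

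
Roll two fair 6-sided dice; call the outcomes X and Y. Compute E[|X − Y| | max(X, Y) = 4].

P(max(X, Y) = 4) = 7/36.
Summing |X−Y|·P(x,y) over outcomes with max(X, Y) = 4 gives 1/3.
E[|X − Y| | max(X, Y) = 4] = (1/3) / (7/36) = 12/7.

12/7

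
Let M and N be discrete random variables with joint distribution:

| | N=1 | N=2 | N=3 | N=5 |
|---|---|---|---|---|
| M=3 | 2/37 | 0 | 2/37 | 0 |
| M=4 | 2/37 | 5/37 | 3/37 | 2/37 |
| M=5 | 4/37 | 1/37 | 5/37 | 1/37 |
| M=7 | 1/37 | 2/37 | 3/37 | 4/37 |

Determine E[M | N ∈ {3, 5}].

P(N ∈ {3, 5}) = 20/37.
Σ M·P over the event = 3·(2/37) + 4·(3/37) + 4·(2/37) + 5·(5/37) + 5·(1/37) + 7·(3/37) + 7·(4/37) = 105/37.
E[M | N ∈ {3, 5}] = (105/37) / (20/37) = 21/4.

21/4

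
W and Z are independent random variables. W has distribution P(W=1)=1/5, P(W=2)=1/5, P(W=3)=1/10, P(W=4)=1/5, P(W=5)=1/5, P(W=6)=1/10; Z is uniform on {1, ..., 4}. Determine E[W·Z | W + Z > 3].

160/17

P(W + Z > 3) = 17/20.
Summing WZ·P(x,y) over outcomes with W + Z > 3 gives 8.
E[W·Z | W + Z > 3] = (8) / (17/20) = 160/17.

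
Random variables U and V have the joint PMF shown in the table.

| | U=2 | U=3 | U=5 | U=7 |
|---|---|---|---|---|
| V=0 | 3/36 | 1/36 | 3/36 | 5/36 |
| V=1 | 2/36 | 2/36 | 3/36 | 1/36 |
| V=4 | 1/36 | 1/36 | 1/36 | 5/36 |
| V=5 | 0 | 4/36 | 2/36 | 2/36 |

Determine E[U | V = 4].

P(V = 4) = 2/9.
Summing U·P(U=x,V=y) over the conditioning event gives 5/4.
E[U | V = 4] = (5/4) / (2/9) = 45/8.

45/8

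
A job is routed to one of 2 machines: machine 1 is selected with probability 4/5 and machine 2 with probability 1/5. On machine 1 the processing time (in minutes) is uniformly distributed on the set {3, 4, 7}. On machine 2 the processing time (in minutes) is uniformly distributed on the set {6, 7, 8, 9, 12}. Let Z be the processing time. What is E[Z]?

406/75

E[Z | machine 1] = (3+4+7)/3 = 14/3.
E[Z | machine 2] = (6+7+8+9+12)/5 = 42/5.
By the law of total expectation,
E[Z] = (4/5)·(14/3) + (1/5)·(42/5) = 406/75.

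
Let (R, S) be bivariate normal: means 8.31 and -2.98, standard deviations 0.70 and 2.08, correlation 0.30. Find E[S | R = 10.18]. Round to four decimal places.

-1.3130

The regression of S on R has slope ρ·σ_S/σ_R and passes through (μ_R, μ_S).
E[S | R=10.18] = -2.98 + (0.30)·(2.08/0.70)·(10.18 − (8.31)) = -2.98 + (0.89143)·(1.87) = -1.3130.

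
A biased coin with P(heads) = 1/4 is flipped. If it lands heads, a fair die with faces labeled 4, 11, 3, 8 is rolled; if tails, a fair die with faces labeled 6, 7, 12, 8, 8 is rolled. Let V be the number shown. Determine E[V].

E[V | heads] = (4+11+3+8)/4 = 13/2.
E[V | tails] = (6+7+12+8+8)/5 = 41/5.
By the law of total expectation,
E[V] = (1/4)·(13/2) + (3/4)·(41/5) = 311/40.

311/40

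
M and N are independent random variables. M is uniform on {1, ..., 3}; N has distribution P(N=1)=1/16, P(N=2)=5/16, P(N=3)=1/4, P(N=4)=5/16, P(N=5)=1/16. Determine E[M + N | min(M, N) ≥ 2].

169/30

P(min(M, N) ≥ 2) = 5/8.
Summing (M+N)·P(x,y) over outcomes with min(M, N) ≥ 2 gives 169/48.
E[M + N | min(M, N) ≥ 2] = (169/48) / (5/8) = 169/30.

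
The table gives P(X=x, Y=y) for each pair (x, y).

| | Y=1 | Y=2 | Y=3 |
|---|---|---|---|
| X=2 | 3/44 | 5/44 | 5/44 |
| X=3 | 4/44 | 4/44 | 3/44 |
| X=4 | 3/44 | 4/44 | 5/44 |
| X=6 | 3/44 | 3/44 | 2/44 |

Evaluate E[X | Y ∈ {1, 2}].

P(Y ∈ {1, 2}) = 29/44.
Σ X·P over the event = 2·(3/44) + 2·(5/44) + 3·(4/44) + 3·(4/44) + 4·(3/44) + 4·(4/44) + 6·(3/44) + 6·(3/44) = 26/11.
E[X | Y ∈ {1, 2}] = (26/11) / (29/44) = 104/29.

104/29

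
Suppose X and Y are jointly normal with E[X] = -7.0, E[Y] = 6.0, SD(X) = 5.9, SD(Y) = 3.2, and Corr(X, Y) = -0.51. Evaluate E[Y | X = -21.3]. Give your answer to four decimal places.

9.9555

E[Y | X=x] = μ_Y + ρ(σ_Y/σ_X)(x − μ_X) for jointly normal variables.
E[Y | X=-21.3] = 6.0 + (-0.51)·(3.2/5.9)·(-21.3 − (-7.0)) = 6.0 + (-0.27661)·(-14.3) = 9.9555.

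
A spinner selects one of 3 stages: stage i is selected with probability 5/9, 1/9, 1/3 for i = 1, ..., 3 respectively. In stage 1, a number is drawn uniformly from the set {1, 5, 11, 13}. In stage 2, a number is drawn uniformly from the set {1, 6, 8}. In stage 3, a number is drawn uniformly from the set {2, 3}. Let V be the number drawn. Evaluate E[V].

50/9

E[V | stage 1] = (1+5+11+13)/4 = 15/2.
E[V | stage 2] = (1+6+8)/3 = 5.
E[V | stage 3] = (2+3)/2 = 5/2.
By the law of total expectation,
E[V] = (5/9)·(15/2) + (1/9)·(5) + (1/3)·(5/2) = 50/9.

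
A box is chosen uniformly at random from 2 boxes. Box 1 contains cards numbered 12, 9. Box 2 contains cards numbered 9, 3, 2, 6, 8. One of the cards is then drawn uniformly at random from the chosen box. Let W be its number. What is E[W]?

161/20

E[W | box 1] = (12+9)/2 = 21/2.
E[W | box 2] = (9+3+2+6+8)/5 = 28/5.
By the law of total expectation,
E[W] = (1/2)·(21/2) + (1/2)·(28/5) = 161/20.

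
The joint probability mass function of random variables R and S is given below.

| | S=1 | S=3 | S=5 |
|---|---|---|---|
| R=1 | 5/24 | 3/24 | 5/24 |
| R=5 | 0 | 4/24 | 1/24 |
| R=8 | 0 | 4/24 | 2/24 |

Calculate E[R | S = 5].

P(S = 5) = 1/3.
Summing R·P(R=x,S=y) over the conditioning event gives 13/12.
E[R | S = 5] = (13/12) / (1/3) = 13/4.

13/4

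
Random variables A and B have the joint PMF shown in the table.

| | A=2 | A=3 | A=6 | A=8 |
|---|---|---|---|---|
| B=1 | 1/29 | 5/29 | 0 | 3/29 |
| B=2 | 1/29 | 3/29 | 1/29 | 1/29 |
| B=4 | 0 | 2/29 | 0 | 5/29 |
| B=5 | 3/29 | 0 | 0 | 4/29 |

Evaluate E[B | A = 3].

19/10

P(A = 3) = 10/29.
Σ B·P over the event = 1·(5/29) + 2·(3/29) + 4·(2/29) = 19/29.
E[B | A = 3] = (19/29) / (10/29) = 19/10.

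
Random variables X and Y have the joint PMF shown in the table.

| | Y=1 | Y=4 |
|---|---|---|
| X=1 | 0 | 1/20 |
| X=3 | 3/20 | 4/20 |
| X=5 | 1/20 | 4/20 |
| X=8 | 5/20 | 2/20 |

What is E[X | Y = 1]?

P(Y = 1) = 9/20.
Σ X·P over the event = 3·(3/20) + 5·(1/20) + 8·(5/20) = 27/10.
E[X | Y = 1] = (27/10) / (9/20) = 6.

6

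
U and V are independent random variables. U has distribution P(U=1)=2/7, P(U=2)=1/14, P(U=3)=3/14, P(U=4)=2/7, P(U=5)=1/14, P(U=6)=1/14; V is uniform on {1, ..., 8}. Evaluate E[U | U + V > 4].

P(U + V > 4) = 95/112.
Summing U·P(x,y) over outcomes with U + V > 4 gives 311/112.
E[U | U + V > 4] = (311/112) / (95/112) = 311/95.

311/95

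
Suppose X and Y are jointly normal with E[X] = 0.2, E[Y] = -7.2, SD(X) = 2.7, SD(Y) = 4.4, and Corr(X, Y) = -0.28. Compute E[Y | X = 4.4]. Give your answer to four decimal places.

-9.1164

For a bivariate normal, E[Y | X=x] = μ_Y + ρ·(σ_Y/σ_X)·(x − μ_X).
E[Y | X=4.4] = -7.2 + (-0.28)·(4.4/2.7)·(4.4 − (0.2)) = -7.2 + (-0.456296)·(4.2) = -9.1164.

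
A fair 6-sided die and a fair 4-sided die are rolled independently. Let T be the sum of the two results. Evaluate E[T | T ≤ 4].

10/3

P(T ≤ 4) = 1/4.
Σ over the event: 2·1/24 + 3·1/12 + 4·1/8 = 5/6.
E[T | T ≤ 4] = (5/6) / (1/4) = 10/3.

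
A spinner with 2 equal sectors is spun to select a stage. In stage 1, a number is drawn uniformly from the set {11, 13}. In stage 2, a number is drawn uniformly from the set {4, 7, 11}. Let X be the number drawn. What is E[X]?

29/3

E[X | stage 1] = (11+13)/2 = 12.
E[X | stage 2] = (4+7+11)/3 = 22/3.
E[X] = (1/2)·(12) + (1/2)·(22/3) = 29/3.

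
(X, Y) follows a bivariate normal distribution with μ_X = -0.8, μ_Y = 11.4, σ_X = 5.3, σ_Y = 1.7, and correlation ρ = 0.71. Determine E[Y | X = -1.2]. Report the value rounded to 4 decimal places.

11.3089

E[Y | X=x] = μ_Y + ρ(σ_Y/σ_X)(x − μ_X) for jointly normal variables.
E[Y | X=-1.2] = 11.4 + (0.71)·(1.7/5.3)·(-1.2 − (-0.8)) = 11.4 + (0.22774)·(-0.4) = 11.3089.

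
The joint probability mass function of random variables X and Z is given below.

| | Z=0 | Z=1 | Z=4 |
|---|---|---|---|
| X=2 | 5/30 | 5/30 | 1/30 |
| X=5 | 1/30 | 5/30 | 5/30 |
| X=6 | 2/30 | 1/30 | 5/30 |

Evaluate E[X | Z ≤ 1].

P(Z ≤ 1) = 19/30.
Σ X·P over the event = 2·(5/30) + 2·(5/30) + 5·(1/30) + 5·(5/30) + 6·(2/30) + 6·(1/30) = 34/15.
E[X | Z ≤ 1] = (34/15) / (19/30) = 68/19.

68/19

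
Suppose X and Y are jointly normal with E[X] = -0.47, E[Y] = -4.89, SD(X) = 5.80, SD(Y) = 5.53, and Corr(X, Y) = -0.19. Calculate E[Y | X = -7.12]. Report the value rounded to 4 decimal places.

-3.6853

For a bivariate normal, E[Y | X=x] = μ_Y + ρ·(σ_Y/σ_X)·(x − μ_X).
E[Y | X=-7.12] = -4.89 + (-0.19)·(5.53/5.80)·(-7.12 − (-0.47)) = -4.89 + (-0.18116)·(-6.65) = -3.6853.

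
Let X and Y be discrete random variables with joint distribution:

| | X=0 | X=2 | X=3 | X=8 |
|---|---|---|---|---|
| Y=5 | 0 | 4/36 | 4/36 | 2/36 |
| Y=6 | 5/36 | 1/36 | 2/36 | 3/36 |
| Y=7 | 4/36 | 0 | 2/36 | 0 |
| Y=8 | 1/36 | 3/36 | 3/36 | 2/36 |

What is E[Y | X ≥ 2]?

P(X ≥ 2) = 13/18.
Summing Y·P(X=x,Y=y) over the conditioning event gives 41/9.
E[Y | X ≥ 2] = (41/9) / (13/18) = 82/13.

82/13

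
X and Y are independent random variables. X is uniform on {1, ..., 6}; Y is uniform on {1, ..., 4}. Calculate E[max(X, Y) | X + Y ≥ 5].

P(X + Y ≥ 5) = 3/4.
Summing max(X,Y)·P(x,y) over outcomes with X + Y ≥ 5 gives 27/8.
E[max(X, Y) | X + Y ≥ 5] = (27/8) / (3/4) = 9/2.

9/2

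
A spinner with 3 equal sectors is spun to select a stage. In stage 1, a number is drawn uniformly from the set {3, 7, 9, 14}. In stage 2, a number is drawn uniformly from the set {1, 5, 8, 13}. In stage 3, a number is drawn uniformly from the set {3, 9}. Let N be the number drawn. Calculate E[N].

7

E[N | stage 1] = (3+7+9+14)/4 = 33/4.
E[N | stage 2] = (1+5+8+13)/4 = 27/4.
E[N | stage 3] = (3+9)/2 = 6.
By the law of total expectation,
E[N] = (1/3)·(33/4) + (1/3)·(27/4) + (1/3)·(6) = 7.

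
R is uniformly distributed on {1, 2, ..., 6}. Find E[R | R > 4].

11/2

Given R > 4, R is equally likely to be any of {5, 6}.
E[R | R > 4] = (5 + 6) / 2 = 11/2.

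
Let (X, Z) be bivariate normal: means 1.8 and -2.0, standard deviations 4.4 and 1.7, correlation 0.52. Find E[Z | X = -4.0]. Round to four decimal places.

E[Z | X=x] = μ_Z + ρ(σ_Z/σ_X)(x − μ_X) for jointly normal variables.
E[Z | X=-4.0] = -2.0 + (0.52)·(1.7/4.4)·(-4.0 − (1.8)) = -2.0 + (0.20091)·(-5.8) = -3.1653.

-3.1653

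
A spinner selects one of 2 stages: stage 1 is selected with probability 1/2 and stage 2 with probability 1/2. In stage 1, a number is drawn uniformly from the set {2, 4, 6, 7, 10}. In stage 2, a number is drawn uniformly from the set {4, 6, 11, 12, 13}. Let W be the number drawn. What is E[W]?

E[W | stage 1] = (2+4+6+7+10)/5 = 29/5.
E[W | stage 2] = (4+6+11+12+13)/5 = 46/5.
By the law of total expectation,
E[W] = (1/2)·(29/5) + (1/2)·(46/5) = 15/2.

15/2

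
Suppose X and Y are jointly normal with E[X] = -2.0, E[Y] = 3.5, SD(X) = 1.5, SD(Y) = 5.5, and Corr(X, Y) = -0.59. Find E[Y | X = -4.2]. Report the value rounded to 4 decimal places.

E[Y | X=x] = μ_Y + ρ(σ_Y/σ_X)(x − μ_X) for jointly normal variables.
E[Y | X=-4.2] = 3.5 + (-0.59)·(5.5/1.5)·(-4.2 − (-2.0)) = 3.5 + (-2.1633)·(-2.2) = 8.2593.

8.2593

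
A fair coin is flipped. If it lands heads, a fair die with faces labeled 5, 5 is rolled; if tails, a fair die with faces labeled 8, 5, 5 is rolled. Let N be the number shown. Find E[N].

E[N | heads] = (5+5)/2 = 5.
E[N | tails] = (8+5+5)/3 = 6.
E[N] = (1/2)·(5) + (1/2)·(6) = 11/2.

11/2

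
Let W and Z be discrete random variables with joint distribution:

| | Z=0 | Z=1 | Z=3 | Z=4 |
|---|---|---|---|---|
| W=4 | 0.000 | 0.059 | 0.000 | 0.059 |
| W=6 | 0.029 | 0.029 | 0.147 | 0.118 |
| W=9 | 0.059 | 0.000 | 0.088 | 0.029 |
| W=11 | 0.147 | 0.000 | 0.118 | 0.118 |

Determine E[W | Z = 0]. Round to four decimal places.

P(Z = 0) = 0.235.
Σ W·P over the event = 6·(0.029) + 9·(0.059) + 11·(0.147) = 2.322.
E[W | Z = 0] = (2.322) / (0.235) = 9.8809.

9.8809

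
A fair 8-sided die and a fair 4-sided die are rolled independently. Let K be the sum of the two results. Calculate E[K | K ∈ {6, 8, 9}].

P(K ∈ {6, 8, 9}) = 3/8.
Σ over the event: 6·1/8 + 8·1/8 + 9·1/8 = 23/8.
E[K | K ∈ {6, 8, 9}] = (23/8) / (3/8) = 23/3.

23/3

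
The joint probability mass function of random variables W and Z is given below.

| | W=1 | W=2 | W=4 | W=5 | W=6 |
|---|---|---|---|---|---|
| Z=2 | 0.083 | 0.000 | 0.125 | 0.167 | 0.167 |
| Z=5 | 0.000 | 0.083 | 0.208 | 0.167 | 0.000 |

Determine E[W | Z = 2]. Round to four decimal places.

P(Z = 2) = 0.542.
Σ W·P over the event = 1·(0.083) + 4·(0.125) + 5·(0.167) + 6·(0.167) = 2.420.
E[W | Z = 2] = (2.420) / (0.542) = 4.4649.

4.4649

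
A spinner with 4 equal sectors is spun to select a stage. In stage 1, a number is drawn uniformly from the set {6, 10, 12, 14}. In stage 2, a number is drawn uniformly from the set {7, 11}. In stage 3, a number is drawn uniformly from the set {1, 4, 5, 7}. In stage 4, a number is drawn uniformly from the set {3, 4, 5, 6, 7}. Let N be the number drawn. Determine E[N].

115/16

E[N | stage 1] = (6+10+12+14)/4 = 21/2.
E[N | stage 2] = (7+11)/2 = 9.
E[N | stage 3] = (1+4+5+7)/4 = 17/4.
E[N | stage 4] = (3+4+5+6+7)/5 = 5.
E[N] = (1/4)·(21/2) + (1/4)·(9) + (1/4)·(17/4) + (1/4)·(5) = 115/16.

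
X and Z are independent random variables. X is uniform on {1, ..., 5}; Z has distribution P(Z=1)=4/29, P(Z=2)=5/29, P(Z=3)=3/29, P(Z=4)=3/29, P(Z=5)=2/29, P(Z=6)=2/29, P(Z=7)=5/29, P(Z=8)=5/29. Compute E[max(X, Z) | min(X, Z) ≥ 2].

277/50

P(min(X, Z) ≥ 2) = 20/29.
Summing max(X,Z)·P(x,y) over outcomes with min(X, Z) ≥ 2 gives 554/145.
E[max(X, Z) | min(X, Z) ≥ 2] = (554/145) / (20/29) = 277/50.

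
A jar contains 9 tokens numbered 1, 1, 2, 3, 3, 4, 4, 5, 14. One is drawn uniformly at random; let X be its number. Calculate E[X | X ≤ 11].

23/8

P(X ≤ 11) = 8/9.
Σ over the event: 1·2/9 + 2·1/9 + 3·2/9 + 4·2/9 + 5·1/9 = 23/9.
E[X | X ≤ 11] = (23/9) / (8/9) = 23/8.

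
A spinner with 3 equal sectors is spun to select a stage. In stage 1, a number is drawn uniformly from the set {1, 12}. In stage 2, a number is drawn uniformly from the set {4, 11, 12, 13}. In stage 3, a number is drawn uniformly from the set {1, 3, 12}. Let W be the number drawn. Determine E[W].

E[W | stage 1] = (1+12)/2 = 13/2.
E[W | stage 2] = (4+11+12+13)/4 = 10.
E[W | stage 3] = (1+3+12)/3 = 16/3.
E[W] = (1/3)·(13/2) + (1/3)·(10) + (1/3)·(16/3) = 131/18.

131/18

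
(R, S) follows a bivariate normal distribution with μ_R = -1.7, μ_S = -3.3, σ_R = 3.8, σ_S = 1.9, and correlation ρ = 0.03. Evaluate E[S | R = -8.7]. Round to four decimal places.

-3.4050

For a bivariate normal, E[S | R=x] = μ_S + ρ·(σ_S/σ_R)·(x − μ_R).
E[S | R=-8.7] = -3.3 + (0.03)·(1.9/3.8)·(-8.7 − (-1.7)) = -3.3 + (0.015)·(-7) = -3.4050.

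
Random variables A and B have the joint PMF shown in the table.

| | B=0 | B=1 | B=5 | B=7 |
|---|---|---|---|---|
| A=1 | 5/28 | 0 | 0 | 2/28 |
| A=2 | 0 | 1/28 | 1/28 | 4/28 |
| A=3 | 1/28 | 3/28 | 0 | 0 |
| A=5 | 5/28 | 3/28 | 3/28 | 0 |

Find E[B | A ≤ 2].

P(A ≤ 2) = 13/28.
Σ B·P over the event = 0·(5/28) + 7·(2/28) + 1·(1/28) + 5·(1/28) + 7·(4/28) = 12/7.
E[B | A ≤ 2] = (12/7) / (13/28) = 48/13.

48/13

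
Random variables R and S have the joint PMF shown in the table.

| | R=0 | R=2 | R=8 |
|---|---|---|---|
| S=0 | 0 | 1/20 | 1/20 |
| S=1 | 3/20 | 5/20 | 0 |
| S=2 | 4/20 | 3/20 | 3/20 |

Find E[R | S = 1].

P(S = 1) = 2/5.
Σ R·P over the event = 0·(3/20) + 2·(5/20) = 1/2.
E[R | S = 1] = (1/2) / (2/5) = 5/4.

5/4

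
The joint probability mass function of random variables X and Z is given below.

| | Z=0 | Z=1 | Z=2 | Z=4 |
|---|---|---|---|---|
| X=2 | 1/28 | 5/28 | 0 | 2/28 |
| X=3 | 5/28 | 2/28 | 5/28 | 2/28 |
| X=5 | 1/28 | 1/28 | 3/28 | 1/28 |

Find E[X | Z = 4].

P(Z = 4) = 5/28.
Σ X·P over the event = 2·(2/28) + 3·(2/28) + 5·(1/28) = 15/28.
E[X | Z = 4] = (15/28) / (5/28) = 3.

3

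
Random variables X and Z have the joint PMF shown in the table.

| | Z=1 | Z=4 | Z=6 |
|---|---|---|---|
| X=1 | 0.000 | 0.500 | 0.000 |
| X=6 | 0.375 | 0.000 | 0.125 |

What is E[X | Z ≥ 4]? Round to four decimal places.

P(Z ≥ 4) = 0.625.
Σ X·P over the event = 1·(0.500) + 6·(0.125) = 1.250.
E[X | Z ≥ 4] = (1.250) / (0.625) = 2.0000.

2.0000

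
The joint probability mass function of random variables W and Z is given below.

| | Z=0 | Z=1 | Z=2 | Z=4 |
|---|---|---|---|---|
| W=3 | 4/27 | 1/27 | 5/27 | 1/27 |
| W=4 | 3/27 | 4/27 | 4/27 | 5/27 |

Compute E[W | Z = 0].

24/7

P(Z = 0) = 7/27.
Σ W·P over the event = 3·(4/27) + 4·(3/27) = 8/9.
E[W | Z = 0] = (8/9) / (7/27) = 24/7.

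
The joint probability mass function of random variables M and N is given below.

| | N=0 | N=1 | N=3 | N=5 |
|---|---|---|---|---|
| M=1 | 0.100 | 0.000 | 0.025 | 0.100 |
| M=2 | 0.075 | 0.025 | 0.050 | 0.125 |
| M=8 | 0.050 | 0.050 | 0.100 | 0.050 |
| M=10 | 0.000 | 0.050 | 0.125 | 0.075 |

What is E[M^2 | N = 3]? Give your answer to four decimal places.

P(N = 3) = 0.300.
Σ M^2·P over the event = 1·(0.025) + 4·(0.050) + 64·(0.100) + 100·(0.125) = 19.125.
E[M^2 | N = 3] = (19.125) / (0.300) = 63.7500.

63.7500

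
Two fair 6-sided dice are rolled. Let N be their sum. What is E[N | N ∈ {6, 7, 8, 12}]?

P(N ∈ {6, 7, 8, 12}) = 17/36.
Σ over the event: 6·5/36 + 7·1/6 + 8·5/36 + 12·1/36 = 31/9.
E[N | N ∈ {6, 7, 8, 12}] = (31/9) / (17/36) = 124/17.

124/17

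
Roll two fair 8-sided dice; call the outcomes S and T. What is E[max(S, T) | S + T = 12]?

Outcomes with S + T = 12: (4,8), (5,7), (6,6), (7,5), (8,4), each with probability 1/64.
E[max(S, T) | S + T = 12] = (8 + 7 + 6 + 7 + 8) / 5 = 36/5.

36/5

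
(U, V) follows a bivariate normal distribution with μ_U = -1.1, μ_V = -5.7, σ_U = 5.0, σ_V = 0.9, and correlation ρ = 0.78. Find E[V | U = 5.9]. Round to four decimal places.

-4.7172

For a bivariate normal, E[V | U=x] = μ_V + ρ·(σ_V/σ_U)·(x − μ_U).
E[V | U=5.9] = -5.7 + (0.78)·(0.9/5.0)·(5.9 − (-1.1)) = -5.7 + (0.1404)·(7) = -4.7172.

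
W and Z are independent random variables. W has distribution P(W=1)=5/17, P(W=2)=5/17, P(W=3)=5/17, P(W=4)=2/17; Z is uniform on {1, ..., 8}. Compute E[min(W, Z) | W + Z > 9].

P(W + Z > 9) = 21/136.
Summing min(W,Z)·P(x,y) over outcomes with W + Z > 9 gives 8/17.
E[min(W, Z) | W + Z > 9] = (8/17) / (21/136) = 64/21.

64/21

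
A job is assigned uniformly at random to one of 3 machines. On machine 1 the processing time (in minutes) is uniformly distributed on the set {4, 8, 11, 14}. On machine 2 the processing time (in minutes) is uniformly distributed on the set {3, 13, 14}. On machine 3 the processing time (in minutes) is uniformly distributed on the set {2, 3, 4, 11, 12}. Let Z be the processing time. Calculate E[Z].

171/20

E[Z | machine 1] = (4+8+11+14)/4 = 37/4.
E[Z | machine 2] = (3+13+14)/3 = 10.
E[Z | machine 3] = (2+3+4+11+12)/5 = 32/5.
By the law of total expectation,
E[Z] = (1/3)·(37/4) + (1/3)·(10) + (1/3)·(32/5) = 171/20.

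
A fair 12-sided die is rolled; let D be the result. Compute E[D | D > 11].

Given D > 11, D is equally likely to be any of {12}.
E[D | D > 11] = (12) / 1 = 12.

12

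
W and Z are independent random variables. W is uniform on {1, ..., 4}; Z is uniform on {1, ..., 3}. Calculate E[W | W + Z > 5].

P(W + Z > 5) = 1/4.
Summing W·P(x,y) over outcomes with W + Z > 5 gives 11/12.
E[W | W + Z > 5] = (11/12) / (1/4) = 11/3.

11/3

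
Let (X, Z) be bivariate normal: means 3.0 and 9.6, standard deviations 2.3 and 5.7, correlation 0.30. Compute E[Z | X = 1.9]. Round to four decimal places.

8.7822

For a bivariate normal, E[Z | X=x] = μ_Z + ρ·(σ_Z/σ_X)·(x − μ_X).
E[Z | X=1.9] = 9.6 + (0.30)·(5.7/2.3)·(1.9 − (3.0)) = 9.6 + (0.74348)·(-1.1) = 8.7822.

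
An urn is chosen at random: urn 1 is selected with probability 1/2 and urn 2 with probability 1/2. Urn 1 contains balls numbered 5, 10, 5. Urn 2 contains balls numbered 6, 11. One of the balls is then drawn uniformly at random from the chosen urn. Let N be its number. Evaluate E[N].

91/12

E[N | urn 1] = (5+10+5)/3 = 20/3.
E[N | urn 2] = (6+11)/2 = 17/2.
By the law of total expectation,
E[N] = (1/2)·(20/3) + (1/2)·(17/2) = 91/12.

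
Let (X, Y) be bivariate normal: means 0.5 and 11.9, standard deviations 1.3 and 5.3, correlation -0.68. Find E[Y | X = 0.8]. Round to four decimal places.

For a bivariate normal, E[Y | X=x] = μ_Y + ρ·(σ_Y/σ_X)·(x − μ_X).
E[Y | X=0.8] = 11.9 + (-0.68)·(5.3/1.3)·(0.8 − (0.5)) = 11.9 + (-2.7723)·(0.3) = 11.0683.

11.0683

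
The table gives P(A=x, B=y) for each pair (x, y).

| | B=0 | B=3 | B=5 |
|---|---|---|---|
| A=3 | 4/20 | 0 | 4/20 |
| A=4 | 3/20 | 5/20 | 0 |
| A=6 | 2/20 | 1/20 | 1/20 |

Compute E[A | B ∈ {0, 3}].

P(B ∈ {0, 3}) = 3/4.
Σ A·P over the event = 3·(4/20) + 4·(3/20) + 4·(5/20) + 6·(2/20) + 6·(1/20) = 31/10.
E[A | B ∈ {0, 3}] = (31/10) / (3/4) = 62/15.

62/15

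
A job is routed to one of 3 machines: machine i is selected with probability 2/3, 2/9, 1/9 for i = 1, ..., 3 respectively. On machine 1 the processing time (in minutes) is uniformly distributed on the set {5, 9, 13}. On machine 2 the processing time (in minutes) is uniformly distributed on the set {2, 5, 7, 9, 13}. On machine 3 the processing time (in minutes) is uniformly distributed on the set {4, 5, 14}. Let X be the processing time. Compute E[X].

1141/135

E[X | machine 1] = (5+9+13)/3 = 9.
E[X | machine 2] = (2+5+7+9+13)/5 = 36/5.
E[X | machine 3] = (4+5+14)/3 = 23/3.
E[X] = (2/3)·(9) + (2/9)·(36/5) + (1/9)·(23/3) = 1141/135.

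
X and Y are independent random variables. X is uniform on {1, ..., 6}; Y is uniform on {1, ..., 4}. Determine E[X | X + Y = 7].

P(X + Y = 7) = 1/6.
Summing X·P(x,y) over outcomes with X + Y = 7 gives 3/4.
E[X | X + Y = 7] = (3/4) / (1/6) = 9/2.

9/2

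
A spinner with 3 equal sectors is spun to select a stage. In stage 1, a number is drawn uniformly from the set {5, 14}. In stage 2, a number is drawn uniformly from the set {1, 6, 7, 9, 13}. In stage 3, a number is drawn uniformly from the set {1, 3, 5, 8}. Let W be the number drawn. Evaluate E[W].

419/60

E[W | stage 1] = (5+14)/2 = 19/2.
E[W | stage 2] = (1+6+7+9+13)/5 = 36/5.
E[W | stage 3] = (1+3+5+8)/4 = 17/4.
By the law of total expectation,
E[W] = (1/3)·(19/2) + (1/3)·(36/5) + (1/3)·(17/4) = 419/60.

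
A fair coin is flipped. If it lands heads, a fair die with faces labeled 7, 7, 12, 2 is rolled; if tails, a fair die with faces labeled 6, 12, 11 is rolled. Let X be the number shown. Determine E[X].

E[X | heads] = (7+7+12+2)/4 = 7.
E[X | tails] = (6+12+11)/3 = 29/3.
By the law of total expectation,
E[X] = (1/2)·(7) + (1/2)·(29/3) = 25/3.

25/3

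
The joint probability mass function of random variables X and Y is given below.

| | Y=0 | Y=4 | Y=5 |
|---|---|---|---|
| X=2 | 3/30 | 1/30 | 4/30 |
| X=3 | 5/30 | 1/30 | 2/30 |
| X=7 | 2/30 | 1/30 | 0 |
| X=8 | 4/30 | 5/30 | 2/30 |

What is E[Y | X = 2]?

P(X = 2) = 4/15.
Σ Y·P over the event = 0·(3/30) + 4·(1/30) + 5·(4/30) = 4/5.
E[Y | X = 2] = (4/5) / (4/15) = 3.

3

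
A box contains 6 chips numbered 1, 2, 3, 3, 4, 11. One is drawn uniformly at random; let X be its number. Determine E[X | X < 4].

P(X < 4) = 2/3.
Σ over the event: 1·1/6 + 2·1/6 + 3·1/3 = 3/2.
E[X | X < 4] = (3/2) / (2/3) = 9/4.

9/4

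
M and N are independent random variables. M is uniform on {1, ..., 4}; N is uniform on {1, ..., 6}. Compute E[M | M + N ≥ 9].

11/3

Outcomes with M + N ≥ 9: (3,6), (4,5), (4,6), each with probability 1/24.
E[M | M + N ≥ 9] = (3 + 4 + 4) / 3 = 11/3.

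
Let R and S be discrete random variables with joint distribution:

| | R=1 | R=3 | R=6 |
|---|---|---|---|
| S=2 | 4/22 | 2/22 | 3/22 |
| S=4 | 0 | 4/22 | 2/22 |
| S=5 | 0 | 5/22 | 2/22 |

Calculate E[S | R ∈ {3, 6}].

23/6

P(R ∈ {3, 6}) = 9/11.
Σ S·P over the event = 2·(2/22) + 4·(4/22) + 5·(5/22) + 2·(3/22) + 4·(2/22) + 5·(2/22) = 69/22.
E[S | R ∈ {3, 6}] = (69/22) / (9/11) = 23/6.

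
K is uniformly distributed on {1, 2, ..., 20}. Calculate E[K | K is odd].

Given K is odd, K is equally likely to be any of {1, 3, 5, 7, 9, 11, 13, 15, 17, 19}.
E[K | K is odd] = (1 + 3 + 5 + 7 + 9 + 11 + 13 + 15 + 17 + 19) / 10 = 10.

10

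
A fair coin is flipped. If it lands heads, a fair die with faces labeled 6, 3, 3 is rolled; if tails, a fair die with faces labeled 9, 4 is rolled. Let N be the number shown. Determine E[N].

E[N | heads] = (6+3+3)/3 = 4.
E[N | tails] = (9+4)/2 = 13/2.
E[N] = (1/2)·(4) + (1/2)·(13/2) = 21/4.

21/4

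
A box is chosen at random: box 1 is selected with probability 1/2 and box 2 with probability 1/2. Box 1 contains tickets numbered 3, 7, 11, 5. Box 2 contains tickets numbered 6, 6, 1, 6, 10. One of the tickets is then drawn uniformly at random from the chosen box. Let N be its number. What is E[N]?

123/20

E[N | box 1] = (3+7+11+5)/4 = 13/2.
E[N | box 2] = (6+6+1+6+10)/5 = 29/5.
E[N] = (1/2)·(13/2) + (1/2)·(29/5) = 123/20.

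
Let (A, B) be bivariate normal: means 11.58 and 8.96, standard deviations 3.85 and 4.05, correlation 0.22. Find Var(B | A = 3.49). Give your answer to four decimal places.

Var(B | A=x) = (1 − ρ²)·σ_B².
Var(B | A=3.49) = (4.05)²·(1 − (0.22)²) = 16.4025·0.9516 = 15.6086.

15.6086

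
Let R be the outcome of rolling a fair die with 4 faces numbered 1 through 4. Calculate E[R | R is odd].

2

Given R is odd, R is equally likely to be any of {1, 3}.
E[R | R is odd] = (1 + 3) / 2 = 2.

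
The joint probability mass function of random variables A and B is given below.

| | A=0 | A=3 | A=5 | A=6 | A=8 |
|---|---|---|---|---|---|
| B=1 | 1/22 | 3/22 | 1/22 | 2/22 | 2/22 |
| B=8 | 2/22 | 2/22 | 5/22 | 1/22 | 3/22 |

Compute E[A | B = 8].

61/13

P(B = 8) = 13/22.
Σ A·P over the event = 0·(2/22) + 3·(2/22) + 5·(5/22) + 6·(1/22) + 8·(3/22) = 61/22.
E[A | B = 8] = (61/22) / (13/22) = 61/13.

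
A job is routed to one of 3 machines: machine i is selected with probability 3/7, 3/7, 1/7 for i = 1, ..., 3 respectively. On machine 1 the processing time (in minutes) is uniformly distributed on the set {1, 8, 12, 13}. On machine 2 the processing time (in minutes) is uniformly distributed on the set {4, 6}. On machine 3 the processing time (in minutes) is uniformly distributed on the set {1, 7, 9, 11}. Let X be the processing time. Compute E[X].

E[X | machine 1] = (1+8+12+13)/4 = 17/2.
E[X | machine 2] = (4+6)/2 = 5.
E[X | machine 3] = (1+7+9+11)/4 = 7.
E[X] = (3/7)·(17/2) + (3/7)·(5) + (1/7)·(7) = 95/14.

95/14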